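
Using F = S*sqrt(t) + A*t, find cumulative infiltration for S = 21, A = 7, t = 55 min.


F = S*sqrt(t) + A*t
F = 21*sqrt(55) + 7*55
F = 21*7.416198 + 385

540.7402 mm


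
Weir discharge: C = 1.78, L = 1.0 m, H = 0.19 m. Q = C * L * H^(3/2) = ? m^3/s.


Q = C * L * H^(3/2) = 1.78 * 1.0 * 0.19^1.5 = 1.78 * 1.0 * 0.082819

0.1474 m^3/s


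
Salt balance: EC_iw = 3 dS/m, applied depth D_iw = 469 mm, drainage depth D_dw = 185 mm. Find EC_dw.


EC_dw = EC_iw * D_iw / D_dw
EC_dw = 3 * 469 / 185
EC_dw = 1407 / 185

7.6054 dS/m


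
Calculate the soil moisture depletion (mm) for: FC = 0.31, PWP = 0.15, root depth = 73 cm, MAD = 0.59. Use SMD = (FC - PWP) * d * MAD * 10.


SMD = (FC - PWP) * d * MAD * 10
SMD = (0.31 - 0.15) * 73 * 0.59 * 10
SMD = 0.1600 * 73 * 0.59 * 10

68.9120 mm


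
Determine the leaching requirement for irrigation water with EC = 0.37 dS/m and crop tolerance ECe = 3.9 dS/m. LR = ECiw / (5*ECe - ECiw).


LR = ECiw / (5*ECe - ECiw)
LR = 0.37 / (5*3.9 - 0.37)
LR = 0.37 / 19.1300

0.0193


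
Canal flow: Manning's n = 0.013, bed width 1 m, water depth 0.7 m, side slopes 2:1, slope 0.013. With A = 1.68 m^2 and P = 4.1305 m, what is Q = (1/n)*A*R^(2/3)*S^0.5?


R = A/P = 1.68/4.1305 = 0.406730
Q = (1/0.013) * 1.68 * 0.406730^(2/3) * 0.013^0.5

8.0886 m^3/s


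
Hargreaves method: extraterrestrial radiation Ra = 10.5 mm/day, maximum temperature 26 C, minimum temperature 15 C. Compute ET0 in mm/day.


Tmean = (Tmax + Tmin)/2 = (26 + 15)/2 = 20.5
ET0 = 0.0023 * 10.5 * (20.5 + 17.8) * sqrt(26 - 15)
ET0 = 0.0023 * 10.5 * 38.3 * 3.316625

3.0677 mm/day


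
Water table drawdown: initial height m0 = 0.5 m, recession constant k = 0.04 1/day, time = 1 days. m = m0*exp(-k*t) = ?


m = m0 * exp(-k*t)
m = 0.5 * exp(-0.04 * 1)
m = 0.5 * exp(-0.0400)

0.4804 m


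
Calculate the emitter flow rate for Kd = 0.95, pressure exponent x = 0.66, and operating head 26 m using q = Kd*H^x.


q = Kd * H^x = 0.95 * 26^0.66 = 0.95 * 8.587810

8.1584 L/h


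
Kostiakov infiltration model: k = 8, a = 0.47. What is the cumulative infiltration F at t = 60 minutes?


F = k * t^a = 8 * 60^0.47
F = 8 * 6.850639

54.8051 mm


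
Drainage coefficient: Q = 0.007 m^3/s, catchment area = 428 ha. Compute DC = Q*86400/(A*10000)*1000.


DC = Q * 86400 / (A * 10000) * 1000
DC = 0.007 * 86400 / (428 * 10000) * 1000
DC = 604800.0000 / 4280000

0.1413 mm/day


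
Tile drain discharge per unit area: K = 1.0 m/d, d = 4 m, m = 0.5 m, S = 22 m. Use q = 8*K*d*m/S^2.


q = 8*K*d*m/S^2
q = 8*1.0*4*0.5/22^2
q = 16.0000 / 484

0.0331 m/d


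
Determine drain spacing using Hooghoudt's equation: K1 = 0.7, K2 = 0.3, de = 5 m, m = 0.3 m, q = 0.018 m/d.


S^2 = 8*K2*de*m/q + 4*K1*m^2/q
S^2 = 8*0.3*5*0.3/0.018 + 4*0.7*0.3^2/0.018
S = sqrt(214.0000)

14.6287 m


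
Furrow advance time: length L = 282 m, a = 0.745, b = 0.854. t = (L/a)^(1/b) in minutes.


t = (L/a)^(1/b)
t = (282/0.745)^(1/0.854)
t = 378.523490^(1/0.854)

1044.3452 min


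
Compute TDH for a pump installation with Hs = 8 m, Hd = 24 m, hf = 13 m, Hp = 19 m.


TDH = Hs + Hd + hf + Hp = 8 + 24 + 13 + 19 = 64

64 m


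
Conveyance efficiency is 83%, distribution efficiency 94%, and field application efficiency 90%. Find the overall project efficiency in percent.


Ec = 0.83, Eb = 0.94, Ea = 0.9
E = 0.83 * 0.94 * 0.9 * 100 = 70.2180%

70.2180 %


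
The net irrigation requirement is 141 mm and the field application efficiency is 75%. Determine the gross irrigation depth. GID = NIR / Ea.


Ea = 75% = 0.75
GID = NIR / Ea = 141 / 0.75 = 188.0000 mm

188.0000 mm


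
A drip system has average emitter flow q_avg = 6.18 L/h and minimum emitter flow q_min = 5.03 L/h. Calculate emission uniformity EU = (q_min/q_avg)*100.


EU = (q_min/q_avg)*100 = (5.03/6.18)*100 = 81.3916%

81.3916 %


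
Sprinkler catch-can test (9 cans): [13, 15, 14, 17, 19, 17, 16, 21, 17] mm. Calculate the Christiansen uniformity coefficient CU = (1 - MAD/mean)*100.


mean = 16.555556 mm
MAD = 1.827160 mm
CU = (1 - 1.827160/16.555556)*100

88.9635 %


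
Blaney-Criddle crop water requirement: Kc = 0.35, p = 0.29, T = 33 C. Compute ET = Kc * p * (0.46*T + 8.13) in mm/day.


ET = Kc * p * (0.46*T + 8.13)
ET = 0.35 * 0.29 * (0.46*33 + 8.13)
ET = 0.35 * 0.29 * 23.3100

2.3660 mm/day


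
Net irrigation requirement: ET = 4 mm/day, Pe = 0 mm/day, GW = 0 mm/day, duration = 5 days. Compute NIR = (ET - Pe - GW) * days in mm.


Daily deficit = ET - Pe - GW = 4 - 0 - 0 = 4 mm/day
NIR = 4 * 5 = 20 mm

20.0000 mm


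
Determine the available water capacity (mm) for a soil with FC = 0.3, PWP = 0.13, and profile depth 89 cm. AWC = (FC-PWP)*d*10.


AWC = (FC - PWP) * d * 10
AWC = (0.3 - 0.13) * 89 * 10
AWC = 0.1700 * 89 * 10

151.3000 mm


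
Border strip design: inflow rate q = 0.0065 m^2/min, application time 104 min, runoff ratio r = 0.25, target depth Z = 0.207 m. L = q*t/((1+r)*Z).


L = q*t/((1+r)*Z)
L = 0.0065*104/((1+0.25)*0.207)
L = 0.676/0.25875

2.6126 m


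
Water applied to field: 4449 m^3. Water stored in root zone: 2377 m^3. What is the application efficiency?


Ea = V_root / V_field * 100 = 2377 / 4449 * 100 = 53.4277%

53.4277 %


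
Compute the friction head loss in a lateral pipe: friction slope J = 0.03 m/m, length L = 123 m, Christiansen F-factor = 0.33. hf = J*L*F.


hf = J * L * F = 0.03 * 123 * 0.33 = 1.2177 m

1.2177 m


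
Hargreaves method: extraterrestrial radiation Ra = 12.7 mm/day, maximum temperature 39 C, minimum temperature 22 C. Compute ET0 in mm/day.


Tmean = (Tmax + Tmin)/2 = (39 + 22)/2 = 30.5
ET0 = 0.0023 * 12.7 * (30.5 + 17.8) * sqrt(39 - 22)
ET0 = 0.0023 * 12.7 * 48.3 * 4.123106

5.8171 mm/day


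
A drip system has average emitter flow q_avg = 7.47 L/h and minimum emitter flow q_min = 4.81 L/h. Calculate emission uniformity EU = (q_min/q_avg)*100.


EU = (q_min/q_avg)*100 = (4.81/7.47)*100 = 64.3909%

64.3909 %


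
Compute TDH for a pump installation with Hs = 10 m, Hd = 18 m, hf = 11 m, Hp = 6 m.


TDH = Hs + Hd + hf + Hp = 10 + 18 + 11 + 6 = 45

45 m


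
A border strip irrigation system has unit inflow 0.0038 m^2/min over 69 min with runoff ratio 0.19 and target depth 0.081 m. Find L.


L = q*t/((1+r)*Z)
L = 0.0038*69/((1+0.19)*0.081)
L = 0.2622/0.09639

2.7202 m


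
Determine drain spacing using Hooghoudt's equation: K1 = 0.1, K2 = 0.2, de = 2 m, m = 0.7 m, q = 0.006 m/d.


S^2 = 8*K2*de*m/q + 4*K1*m^2/q
S^2 = 8*0.2*2*0.7/0.006 + 4*0.1*0.7^2/0.006
S = sqrt(406.0000)

20.1494 m


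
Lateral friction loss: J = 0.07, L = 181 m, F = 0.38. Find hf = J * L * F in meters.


hf = J * L * F = 0.07 * 181 * 0.38 = 4.8146 m

4.8146 m


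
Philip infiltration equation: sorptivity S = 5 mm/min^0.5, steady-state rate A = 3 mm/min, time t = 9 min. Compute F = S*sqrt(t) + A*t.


F = S*sqrt(t) + A*t
F = 5*sqrt(9) + 3*9
F = 5*3.000000 + 27

42.0000 mm


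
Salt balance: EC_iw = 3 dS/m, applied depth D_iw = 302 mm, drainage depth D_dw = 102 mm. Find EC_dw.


EC_dw = EC_iw * D_iw / D_dw
EC_dw = 3 * 302 / 102
EC_dw = 906 / 102

8.8824 dS/m


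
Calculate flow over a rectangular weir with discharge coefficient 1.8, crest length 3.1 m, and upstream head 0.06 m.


Q = C * L * H^(3/2) = 1.8 * 3.1 * 0.06^1.5 = 1.8 * 3.1 * 0.014697

0.0820 m^3/s


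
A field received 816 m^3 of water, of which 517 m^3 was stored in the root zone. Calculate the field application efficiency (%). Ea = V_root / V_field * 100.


Ea = V_root / V_field * 100 = 517 / 816 * 100 = 63.3578%

63.3578 %


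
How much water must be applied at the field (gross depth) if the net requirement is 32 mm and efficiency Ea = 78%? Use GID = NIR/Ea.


Ea = 78% = 0.78
GID = NIR / Ea = 32 / 0.78 = 41.0256 mm

41.0256 mm


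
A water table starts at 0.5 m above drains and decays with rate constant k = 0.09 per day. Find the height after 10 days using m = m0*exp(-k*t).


m = m0 * exp(-k*t)
m = 0.5 * exp(-0.09 * 10)
m = 0.5 * exp(-0.9000)

0.2033 m


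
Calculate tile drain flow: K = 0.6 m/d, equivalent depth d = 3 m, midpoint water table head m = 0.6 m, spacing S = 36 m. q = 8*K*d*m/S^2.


q = 8*K*d*m/S^2
q = 8*0.6*3*0.6/36^2
q = 8.6400 / 1296

0.0067 m/d


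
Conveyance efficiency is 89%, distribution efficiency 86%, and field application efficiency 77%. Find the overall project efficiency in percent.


Ec = 0.89, Eb = 0.86, Ea = 0.77
E = 0.89 * 0.86 * 0.77 * 100 = 58.9358%

58.9358 %


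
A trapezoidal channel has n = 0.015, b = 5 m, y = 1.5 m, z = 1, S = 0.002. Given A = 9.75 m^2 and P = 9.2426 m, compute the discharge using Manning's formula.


R = A/P = 9.75/9.2426 = 1.054898
Q = (1/0.015) * 9.75 * 1.054898^(2/3) * 0.002^0.5

30.1233 m^3/s


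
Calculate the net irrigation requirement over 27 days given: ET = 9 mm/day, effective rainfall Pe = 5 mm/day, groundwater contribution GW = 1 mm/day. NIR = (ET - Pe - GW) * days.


Daily deficit = ET - Pe - GW = 9 - 5 - 1 = 3 mm/day
NIR = 3 * 27 = 81 mm

81.0000 mm


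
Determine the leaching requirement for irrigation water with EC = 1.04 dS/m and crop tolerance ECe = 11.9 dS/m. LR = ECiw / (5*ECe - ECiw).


LR = ECiw / (5*ECe - ECiw)
LR = 1.04 / (5*11.9 - 1.04)
LR = 1.04 / 58.4600

0.0178


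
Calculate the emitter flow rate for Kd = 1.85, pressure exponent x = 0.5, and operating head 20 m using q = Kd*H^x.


q = Kd * H^x = 1.85 * 20^0.5 = 1.85 * 4.472136

8.2735 L/h


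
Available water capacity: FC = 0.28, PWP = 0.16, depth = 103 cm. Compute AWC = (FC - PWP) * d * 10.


AWC = (FC - PWP) * d * 10
AWC = (0.28 - 0.16) * 103 * 10
AWC = 0.1200 * 103 * 10

123.6000 mm


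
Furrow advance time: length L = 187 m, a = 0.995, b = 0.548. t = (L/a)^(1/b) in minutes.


t = (L/a)^(1/b)
t = (187/0.995)^(1/0.548)
t = 187.939698^(1/0.548)

14114.6086 min


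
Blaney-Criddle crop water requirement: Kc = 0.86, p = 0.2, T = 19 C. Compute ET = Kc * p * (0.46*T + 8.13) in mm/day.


ET = Kc * p * (0.46*T + 8.13)
ET = 0.86 * 0.2 * (0.46*19 + 8.13)
ET = 0.86 * 0.2 * 16.8700

2.9016 mm/day


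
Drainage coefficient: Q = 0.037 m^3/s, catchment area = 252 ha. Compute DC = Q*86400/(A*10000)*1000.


DC = Q * 86400 / (A * 10000) * 1000
DC = 0.037 * 86400 / (252 * 10000) * 1000
DC = 3196800.0000 / 2520000

1.2686 mm/day


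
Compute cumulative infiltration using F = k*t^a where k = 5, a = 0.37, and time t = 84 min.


F = k * t^a = 5 * 84^0.37
F = 5 * 5.152089

25.7604 mm


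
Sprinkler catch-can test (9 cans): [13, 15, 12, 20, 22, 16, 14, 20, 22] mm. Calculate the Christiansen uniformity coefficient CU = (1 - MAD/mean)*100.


mean = 17.111111 mm
MAD = 3.456790 mm
CU = (1 - 3.456790/17.111111)*100

79.7980 %


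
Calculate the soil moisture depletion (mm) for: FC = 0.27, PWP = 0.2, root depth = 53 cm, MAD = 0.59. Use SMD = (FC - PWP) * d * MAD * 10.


SMD = (FC - PWP) * d * MAD * 10
SMD = (0.27 - 0.2) * 53 * 0.59 * 10
SMD = 0.0700 * 53 * 0.59 * 10

21.8890 mm


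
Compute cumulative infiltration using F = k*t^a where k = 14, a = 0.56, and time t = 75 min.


F = k * t^a = 14 * 75^0.56
F = 14 * 11.221071

157.0950 mm


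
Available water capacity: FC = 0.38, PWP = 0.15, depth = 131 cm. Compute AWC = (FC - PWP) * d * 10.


AWC = (FC - PWP) * d * 10
AWC = (0.38 - 0.15) * 131 * 10
AWC = 0.2300 * 131 * 10

301.3000 mm


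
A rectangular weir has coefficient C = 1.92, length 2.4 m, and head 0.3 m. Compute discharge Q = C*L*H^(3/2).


Q = C * L * H^(3/2) = 1.92 * 2.4 * 0.3^1.5 = 1.92 * 2.4 * 0.164317

0.7572 m^3/s


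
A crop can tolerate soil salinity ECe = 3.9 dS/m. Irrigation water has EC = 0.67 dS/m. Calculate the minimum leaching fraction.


LR = ECiw / (5*ECe - ECiw)
LR = 0.67 / (5*3.9 - 0.67)
LR = 0.67 / 18.8300

0.0356


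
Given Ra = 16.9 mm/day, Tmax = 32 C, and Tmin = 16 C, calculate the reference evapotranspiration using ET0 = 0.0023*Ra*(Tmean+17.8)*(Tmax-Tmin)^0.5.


Tmean = (Tmax + Tmin)/2 = (32 + 16)/2 = 24.0
ET0 = 0.0023 * 16.9 * (24.0 + 17.8) * sqrt(32 - 16)
ET0 = 0.0023 * 16.9 * 41.8 * 4.000000

6.4991 mm/day


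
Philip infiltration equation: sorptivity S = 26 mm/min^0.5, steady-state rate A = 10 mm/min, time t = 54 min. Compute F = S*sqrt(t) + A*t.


F = S*sqrt(t) + A*t
F = 26*sqrt(54) + 10*54
F = 26*7.348469 + 540

731.0602 mm


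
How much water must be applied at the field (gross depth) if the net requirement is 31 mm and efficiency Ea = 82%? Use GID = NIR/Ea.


Ea = 82% = 0.82
GID = NIR / Ea = 31 / 0.82 = 37.8049 mm

37.8049 mm


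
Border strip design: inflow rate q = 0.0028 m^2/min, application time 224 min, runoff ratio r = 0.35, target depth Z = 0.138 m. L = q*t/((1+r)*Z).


L = q*t/((1+r)*Z)
L = 0.0028*224/((1+0.35)*0.138)
L = 0.6272/0.1863

3.3666 m


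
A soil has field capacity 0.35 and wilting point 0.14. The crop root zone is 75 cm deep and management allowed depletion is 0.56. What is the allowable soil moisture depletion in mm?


SMD = (FC - PWP) * d * MAD * 10
SMD = (0.35 - 0.14) * 75 * 0.56 * 10
SMD = 0.2100 * 75 * 0.56 * 10

88.2000 mm


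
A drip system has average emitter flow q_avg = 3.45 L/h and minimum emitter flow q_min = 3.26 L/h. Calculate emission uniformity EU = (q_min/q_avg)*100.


EU = (q_min/q_avg)*100 = (3.26/3.45)*100 = 94.4928%

94.4928 %


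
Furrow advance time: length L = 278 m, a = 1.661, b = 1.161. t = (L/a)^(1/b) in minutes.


t = (L/a)^(1/b)
t = (278/1.661)^(1/1.161)
t = 167.369055^(1/1.161)

82.2830 min


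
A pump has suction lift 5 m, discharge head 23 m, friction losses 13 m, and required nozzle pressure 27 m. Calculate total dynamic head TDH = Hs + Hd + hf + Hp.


TDH = Hs + Hd + hf + Hp = 5 + 23 + 13 + 27 = 68

68 m


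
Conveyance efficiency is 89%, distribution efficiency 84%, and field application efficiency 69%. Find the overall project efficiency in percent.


Ec = 0.89, Eb = 0.84, Ea = 0.69
E = 0.89 * 0.84 * 0.69 * 100 = 51.5844%

51.5844 %


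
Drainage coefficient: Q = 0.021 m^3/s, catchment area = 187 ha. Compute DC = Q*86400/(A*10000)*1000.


DC = Q * 86400 / (A * 10000) * 1000
DC = 0.021 * 86400 / (187 * 10000) * 1000
DC = 1814400.0000 / 1870000

0.9703 mm/day


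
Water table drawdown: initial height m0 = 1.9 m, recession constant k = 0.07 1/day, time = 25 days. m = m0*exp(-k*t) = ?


m = m0 * exp(-k*t)
m = 1.9 * exp(-0.07 * 25)
m = 1.9 * exp(-1.7500)

0.3302 m


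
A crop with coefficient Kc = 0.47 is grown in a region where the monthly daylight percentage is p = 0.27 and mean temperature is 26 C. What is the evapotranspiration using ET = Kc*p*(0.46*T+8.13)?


ET = Kc * p * (0.46*T + 8.13)
ET = 0.47 * 0.27 * (0.46*26 + 8.13)
ET = 0.47 * 0.27 * 20.0900

2.5494 mm/day


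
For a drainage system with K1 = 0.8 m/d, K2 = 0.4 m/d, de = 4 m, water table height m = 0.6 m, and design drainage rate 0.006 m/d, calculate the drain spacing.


S^2 = 8*K2*de*m/q + 4*K1*m^2/q
S^2 = 8*0.4*4*0.6/0.006 + 4*0.8*0.6^2/0.006
S = sqrt(1472.0000)

38.3667 m


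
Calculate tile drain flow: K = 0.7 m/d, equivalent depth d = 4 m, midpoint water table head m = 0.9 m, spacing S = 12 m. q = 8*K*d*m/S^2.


q = 8*K*d*m/S^2
q = 8*0.7*4*0.9/12^2
q = 20.1600 / 144

0.1400 m/d


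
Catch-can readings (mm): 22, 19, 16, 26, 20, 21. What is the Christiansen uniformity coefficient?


mean = 20.666667 mm
MAD = 2.333333 mm
CU = (1 - 2.333333/20.666667)*100

88.7097 %


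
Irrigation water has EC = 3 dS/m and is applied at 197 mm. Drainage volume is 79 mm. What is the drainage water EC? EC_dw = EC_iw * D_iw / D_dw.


EC_dw = EC_iw * D_iw / D_dw
EC_dw = 3 * 197 / 79
EC_dw = 591 / 79

7.4810 dS/m


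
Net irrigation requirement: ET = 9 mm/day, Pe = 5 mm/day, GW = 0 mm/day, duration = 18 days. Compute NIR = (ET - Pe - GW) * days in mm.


Daily deficit = ET - Pe - GW = 9 - 5 - 0 = 4 mm/day
NIR = 4 * 18 = 72 mm

72.0000 mm


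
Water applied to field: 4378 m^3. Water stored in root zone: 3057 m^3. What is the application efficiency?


Ea = V_root / V_field * 100 = 3057 / 4378 * 100 = 69.8264%

69.8264 %


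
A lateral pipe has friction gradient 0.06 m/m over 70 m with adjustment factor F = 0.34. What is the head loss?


hf = J * L * F = 0.06 * 70 * 0.34 = 1.4280 m

1.4280 m


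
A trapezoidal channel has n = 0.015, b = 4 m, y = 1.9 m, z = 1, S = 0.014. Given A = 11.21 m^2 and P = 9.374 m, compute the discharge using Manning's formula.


R = A/P = 11.21/9.374 = 1.195861
Q = (1/0.015) * 11.21 * 1.195861^(2/3) * 0.014^0.5

99.6244 m^3/s


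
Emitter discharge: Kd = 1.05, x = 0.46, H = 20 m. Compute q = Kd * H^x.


q = Kd * H^x = 1.05 * 20^0.46 = 1.05 * 3.967106

4.1655 L/h


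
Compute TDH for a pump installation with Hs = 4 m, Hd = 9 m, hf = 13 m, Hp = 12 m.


TDH = Hs + Hd + hf + Hp = 4 + 9 + 13 + 12 = 38

38 m


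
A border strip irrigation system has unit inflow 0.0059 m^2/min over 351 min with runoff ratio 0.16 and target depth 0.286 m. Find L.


L = q*t/((1+r)*Z)
L = 0.0059*351/((1+0.16)*0.286)
L = 2.0709/0.33176

6.2422 m


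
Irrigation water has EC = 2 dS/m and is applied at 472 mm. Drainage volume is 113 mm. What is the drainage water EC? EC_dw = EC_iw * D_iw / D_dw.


EC_dw = EC_iw * D_iw / D_dw
EC_dw = 2 * 472 / 113
EC_dw = 944 / 113

8.3540 dS/m


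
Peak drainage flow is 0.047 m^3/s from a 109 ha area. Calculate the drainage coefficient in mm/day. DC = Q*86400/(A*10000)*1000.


DC = Q * 86400 / (A * 10000) * 1000
DC = 0.047 * 86400 / (109 * 10000) * 1000
DC = 4060800.0000 / 1090000

3.7255 mm/day


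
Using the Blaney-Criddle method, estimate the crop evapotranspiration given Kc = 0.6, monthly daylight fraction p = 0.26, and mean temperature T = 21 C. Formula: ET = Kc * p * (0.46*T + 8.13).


ET = Kc * p * (0.46*T + 8.13)
ET = 0.6 * 0.26 * (0.46*21 + 8.13)
ET = 0.6 * 0.26 * 17.7900

2.7752 mm/day


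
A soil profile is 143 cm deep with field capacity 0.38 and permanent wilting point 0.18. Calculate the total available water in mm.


AWC = (FC - PWP) * d * 10
AWC = (0.38 - 0.18) * 143 * 10
AWC = 0.2000 * 143 * 10

286.0000 mm


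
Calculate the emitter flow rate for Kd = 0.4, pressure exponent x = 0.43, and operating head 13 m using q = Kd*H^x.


q = Kd * H^x = 0.4 * 13^0.43 = 0.4 * 3.012976

1.2052 L/h


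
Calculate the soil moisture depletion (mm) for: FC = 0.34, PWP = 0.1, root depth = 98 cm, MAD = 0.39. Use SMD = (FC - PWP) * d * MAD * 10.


SMD = (FC - PWP) * d * MAD * 10
SMD = (0.34 - 0.1) * 98 * 0.39 * 10
SMD = 0.2400 * 98 * 0.39 * 10

91.7280 mm


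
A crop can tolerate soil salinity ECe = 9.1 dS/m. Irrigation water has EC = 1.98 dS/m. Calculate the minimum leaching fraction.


LR = ECiw / (5*ECe - ECiw)
LR = 1.98 / (5*9.1 - 1.98)
LR = 1.98 / 43.5200

0.0455


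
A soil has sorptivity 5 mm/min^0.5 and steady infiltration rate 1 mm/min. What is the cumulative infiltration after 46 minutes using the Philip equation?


F = S*sqrt(t) + A*t
F = 5*sqrt(46) + 1*46
F = 5*6.782330 + 46

79.9117 mm


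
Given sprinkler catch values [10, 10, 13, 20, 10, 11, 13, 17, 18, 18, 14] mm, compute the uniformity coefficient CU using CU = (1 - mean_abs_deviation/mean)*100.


mean = 14.000000 mm
MAD = 3.090909 mm
CU = (1 - 3.090909/14.000000)*100

77.9221 %


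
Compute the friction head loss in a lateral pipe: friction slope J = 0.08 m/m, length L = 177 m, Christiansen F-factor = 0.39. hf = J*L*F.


hf = J * L * F = 0.08 * 177 * 0.39 = 5.5224 m

5.5224 m


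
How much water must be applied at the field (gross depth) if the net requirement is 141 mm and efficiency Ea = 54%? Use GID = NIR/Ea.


Ea = 54% = 0.54
GID = NIR / Ea = 141 / 0.54 = 261.1111 mm

261.1111 mm


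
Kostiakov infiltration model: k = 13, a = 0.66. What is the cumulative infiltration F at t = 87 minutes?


F = k * t^a = 13 * 87^0.66
F = 13 * 19.058236

247.7571 mm


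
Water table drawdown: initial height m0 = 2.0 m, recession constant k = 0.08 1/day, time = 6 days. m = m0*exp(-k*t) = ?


m = m0 * exp(-k*t)
m = 2.0 * exp(-0.08 * 6)
m = 2.0 * exp(-0.4800)

1.2376 m


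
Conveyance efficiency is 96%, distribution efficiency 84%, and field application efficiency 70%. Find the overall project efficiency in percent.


Ec = 0.96, Eb = 0.84, Ea = 0.7
E = 0.96 * 0.84 * 0.7 * 100 = 56.4480%

56.4480 %


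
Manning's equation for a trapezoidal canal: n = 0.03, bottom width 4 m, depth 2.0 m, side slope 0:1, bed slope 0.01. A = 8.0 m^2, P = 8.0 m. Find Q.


R = A/P = 8.0/8.0 = 1.000000
Q = (1/0.03) * 8.0 * 1.000000^(2/3) * 0.01^0.5

26.6667 m^3/s


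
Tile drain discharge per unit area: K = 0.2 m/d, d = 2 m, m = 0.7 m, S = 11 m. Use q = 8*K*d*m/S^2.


q = 8*K*d*m/S^2
q = 8*0.2*2*0.7/11^2
q = 2.2400 / 121

0.0185 m/d


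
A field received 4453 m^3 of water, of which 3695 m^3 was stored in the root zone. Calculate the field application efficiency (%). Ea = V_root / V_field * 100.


Ea = V_root / V_field * 100 = 3695 / 4453 * 100 = 82.9778%

82.9778 %


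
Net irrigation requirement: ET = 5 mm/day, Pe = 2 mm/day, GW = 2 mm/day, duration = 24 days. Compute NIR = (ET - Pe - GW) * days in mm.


Daily deficit = ET - Pe - GW = 5 - 2 - 2 = 1 mm/day
NIR = 1 * 24 = 24 mm

24.0000 mm


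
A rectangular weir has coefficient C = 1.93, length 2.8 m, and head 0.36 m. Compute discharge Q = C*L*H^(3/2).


Q = C * L * H^(3/2) = 1.93 * 2.8 * 0.36^1.5 = 1.93 * 2.8 * 0.216000

1.1673 m^3/s


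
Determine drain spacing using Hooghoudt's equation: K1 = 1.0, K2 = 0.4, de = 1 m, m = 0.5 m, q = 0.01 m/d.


S^2 = 8*K2*de*m/q + 4*K1*m^2/q
S^2 = 8*0.4*1*0.5/0.01 + 4*1.0*0.5^2/0.01
S = sqrt(260.0000)

16.1245 m


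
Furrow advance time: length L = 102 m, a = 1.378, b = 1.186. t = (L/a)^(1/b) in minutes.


t = (L/a)^(1/b)
t = (102/1.378)^(1/1.186)
t = 74.020319^(1/1.186)

37.6861 min


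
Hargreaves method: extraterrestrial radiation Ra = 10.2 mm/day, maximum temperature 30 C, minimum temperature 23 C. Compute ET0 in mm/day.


Tmean = (Tmax + Tmin)/2 = (30 + 23)/2 = 26.5
ET0 = 0.0023 * 10.2 * (26.5 + 17.8) * sqrt(30 - 23)
ET0 = 0.0023 * 10.2 * 44.3 * 2.645751

2.7497 mm/day


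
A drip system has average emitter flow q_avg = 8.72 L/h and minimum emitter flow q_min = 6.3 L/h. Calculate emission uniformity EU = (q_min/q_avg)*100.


EU = (q_min/q_avg)*100 = (6.3/8.72)*100 = 72.2477%

72.2477 %


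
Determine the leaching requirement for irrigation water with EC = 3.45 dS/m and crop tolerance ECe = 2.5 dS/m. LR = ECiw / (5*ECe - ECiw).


LR = ECiw / (5*ECe - ECiw)
LR = 3.45 / (5*2.5 - 3.45)
LR = 3.45 / 9.0500

0.3812


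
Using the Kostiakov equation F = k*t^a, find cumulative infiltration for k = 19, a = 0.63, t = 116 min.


F = k * t^a = 19 * 116^0.63
F = 19 * 19.980600

379.6314 mm


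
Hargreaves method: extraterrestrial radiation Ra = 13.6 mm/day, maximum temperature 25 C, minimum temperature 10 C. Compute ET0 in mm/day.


Tmean = (Tmax + Tmin)/2 = (25 + 10)/2 = 17.5
ET0 = 0.0023 * 13.6 * (17.5 + 17.8) * sqrt(25 - 10)
ET0 = 0.0023 * 13.6 * 35.3 * 3.872983

4.2765 mm/day


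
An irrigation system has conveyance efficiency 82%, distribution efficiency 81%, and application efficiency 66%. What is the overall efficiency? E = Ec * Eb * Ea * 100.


Ec = 0.82, Eb = 0.81, Ea = 0.66
E = 0.82 * 0.81 * 0.66 * 100 = 43.8372%

43.8372 %


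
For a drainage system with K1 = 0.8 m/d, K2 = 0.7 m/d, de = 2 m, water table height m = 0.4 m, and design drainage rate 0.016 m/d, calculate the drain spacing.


S^2 = 8*K2*de*m/q + 4*K1*m^2/q
S^2 = 8*0.7*2*0.4/0.016 + 4*0.8*0.4^2/0.016
S = sqrt(312.0000)

17.6635 m


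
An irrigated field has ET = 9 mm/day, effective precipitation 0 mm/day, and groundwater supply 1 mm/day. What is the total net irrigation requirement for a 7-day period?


Daily deficit = ET - Pe - GW = 9 - 0 - 1 = 8 mm/day
NIR = 8 * 7 = 56 mm

56.0000 mm


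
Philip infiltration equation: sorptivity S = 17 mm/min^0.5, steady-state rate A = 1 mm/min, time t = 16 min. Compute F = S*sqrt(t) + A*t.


F = S*sqrt(t) + A*t
F = 17*sqrt(16) + 1*16
F = 17*4.000000 + 16

84.0000 mm


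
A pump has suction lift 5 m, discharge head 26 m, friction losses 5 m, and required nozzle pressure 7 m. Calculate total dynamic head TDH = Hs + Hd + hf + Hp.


TDH = Hs + Hd + hf + Hp = 5 + 26 + 5 + 7 = 43

43 m


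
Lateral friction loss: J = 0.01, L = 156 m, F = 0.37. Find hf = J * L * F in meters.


hf = J * L * F = 0.01 * 156 * 0.37 = 0.5772 m

0.5772 m


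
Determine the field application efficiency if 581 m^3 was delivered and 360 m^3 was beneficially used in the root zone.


Ea = V_root / V_field * 100 = 360 / 581 * 100 = 61.9621%

61.9621 %


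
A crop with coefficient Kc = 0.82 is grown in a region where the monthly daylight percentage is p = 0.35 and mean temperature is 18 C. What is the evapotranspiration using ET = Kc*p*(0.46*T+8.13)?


ET = Kc * p * (0.46*T + 8.13)
ET = 0.82 * 0.35 * (0.46*18 + 8.13)
ET = 0.82 * 0.35 * 16.4100

4.7097 mm/day


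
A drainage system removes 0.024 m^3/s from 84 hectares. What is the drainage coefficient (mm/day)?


DC = Q * 86400 / (A * 10000) * 1000
DC = 0.024 * 86400 / (84 * 10000) * 1000
DC = 2073600.0000 / 840000

2.4686 mm/day


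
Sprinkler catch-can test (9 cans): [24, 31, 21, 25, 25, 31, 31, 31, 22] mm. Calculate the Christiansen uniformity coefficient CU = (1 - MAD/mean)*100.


mean = 26.777778 mm
MAD = 3.753086 mm
CU = (1 - 3.753086/26.777778)*100

85.9843 %


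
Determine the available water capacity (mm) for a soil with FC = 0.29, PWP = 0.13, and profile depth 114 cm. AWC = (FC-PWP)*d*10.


AWC = (FC - PWP) * d * 10
AWC = (0.29 - 0.13) * 114 * 10
AWC = 0.1600 * 114 * 10

182.4000 mm


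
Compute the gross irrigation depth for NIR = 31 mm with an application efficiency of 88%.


Ea = 88% = 0.88
GID = NIR / Ea = 31 / 0.88 = 35.2273 mm

35.2273 mm


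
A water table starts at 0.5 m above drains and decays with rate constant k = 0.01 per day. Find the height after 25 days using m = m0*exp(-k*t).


m = m0 * exp(-k*t)
m = 0.5 * exp(-0.01 * 25)
m = 0.5 * exp(-0.2500)

0.3894 m


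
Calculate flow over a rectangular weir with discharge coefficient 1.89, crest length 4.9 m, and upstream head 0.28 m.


Q = C * L * H^(3/2) = 1.89 * 4.9 * 0.28^1.5 = 1.89 * 4.9 * 0.148162

1.3721 m^3/s


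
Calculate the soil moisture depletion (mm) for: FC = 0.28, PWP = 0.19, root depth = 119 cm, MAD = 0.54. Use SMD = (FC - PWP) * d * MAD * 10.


SMD = (FC - PWP) * d * MAD * 10
SMD = (0.28 - 0.19) * 119 * 0.54 * 10
SMD = 0.0900 * 119 * 0.54 * 10

57.8340 mm


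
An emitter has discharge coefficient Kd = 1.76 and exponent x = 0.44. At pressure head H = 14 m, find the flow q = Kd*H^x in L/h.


q = Kd * H^x = 1.76 * 14^0.44 = 1.76 * 3.193716

5.6209 L/h


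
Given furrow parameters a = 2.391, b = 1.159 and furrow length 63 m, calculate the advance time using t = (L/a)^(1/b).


t = (L/a)^(1/b)
t = (63/2.391)^(1/1.159)
t = 26.348808^(1/1.159)

16.8210 min


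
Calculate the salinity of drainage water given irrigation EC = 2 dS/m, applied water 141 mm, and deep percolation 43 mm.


EC_dw = EC_iw * D_iw / D_dw
EC_dw = 2 * 141 / 43
EC_dw = 282 / 43

6.5581 dS/m


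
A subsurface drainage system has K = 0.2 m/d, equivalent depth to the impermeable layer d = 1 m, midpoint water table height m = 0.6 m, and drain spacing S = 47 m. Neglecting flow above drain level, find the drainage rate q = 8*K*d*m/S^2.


q = 8*K*d*m/S^2
q = 8*0.2*1*0.6/47^2
q = 0.9600 / 2209

4.3459e-04 m/d


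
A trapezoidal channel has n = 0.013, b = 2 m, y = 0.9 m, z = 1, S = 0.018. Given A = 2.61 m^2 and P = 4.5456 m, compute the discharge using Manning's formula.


R = A/P = 2.61/4.5456 = 0.574182
Q = (1/0.013) * 2.61 * 0.574182^(2/3) * 0.018^0.5

18.6080 m^3/s


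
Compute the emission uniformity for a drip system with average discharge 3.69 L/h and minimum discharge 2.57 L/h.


EU = (q_min/q_avg)*100 = (2.57/3.69)*100 = 69.6477%

69.6477 %


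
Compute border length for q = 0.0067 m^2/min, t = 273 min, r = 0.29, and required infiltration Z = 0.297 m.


L = q*t/((1+r)*Z)
L = 0.0067*273/((1+0.29)*0.297)
L = 1.8291/0.38313

4.7741 m


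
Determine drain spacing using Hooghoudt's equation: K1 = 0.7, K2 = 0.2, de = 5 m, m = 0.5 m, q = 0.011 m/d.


S^2 = 8*K2*de*m/q + 4*K1*m^2/q
S^2 = 8*0.2*5*0.5/0.011 + 4*0.7*0.5^2/0.011
S = sqrt(427.2727)

20.6706 m


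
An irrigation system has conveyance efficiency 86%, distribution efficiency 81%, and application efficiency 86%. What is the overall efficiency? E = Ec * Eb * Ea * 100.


Ec = 0.86, Eb = 0.81, Ea = 0.86
E = 0.86 * 0.81 * 0.86 * 100 = 59.9076%

59.9076 %


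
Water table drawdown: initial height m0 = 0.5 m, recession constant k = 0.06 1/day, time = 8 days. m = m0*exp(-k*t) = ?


m = m0 * exp(-k*t)
m = 0.5 * exp(-0.06 * 8)
m = 0.5 * exp(-0.4800)

0.3094 m


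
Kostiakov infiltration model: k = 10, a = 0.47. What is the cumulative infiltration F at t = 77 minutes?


F = k * t^a = 10 * 77^0.47
F = 10 * 7.702836

77.0284 mm


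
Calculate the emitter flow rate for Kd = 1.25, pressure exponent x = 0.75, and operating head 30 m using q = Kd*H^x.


q = Kd * H^x = 1.25 * 30^0.75 = 1.25 * 12.818610

16.0233 L/h


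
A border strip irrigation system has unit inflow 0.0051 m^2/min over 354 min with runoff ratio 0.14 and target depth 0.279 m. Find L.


L = q*t/((1+r)*Z)
L = 0.0051*354/((1+0.14)*0.279)
L = 1.8054/0.31806

5.6763 m


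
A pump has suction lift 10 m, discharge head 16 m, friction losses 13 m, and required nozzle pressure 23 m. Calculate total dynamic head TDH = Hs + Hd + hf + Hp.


TDH = Hs + Hd + hf + Hp = 10 + 16 + 13 + 23 = 62

62 m


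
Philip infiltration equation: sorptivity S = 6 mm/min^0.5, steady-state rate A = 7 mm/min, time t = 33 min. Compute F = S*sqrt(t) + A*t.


F = S*sqrt(t) + A*t
F = 6*sqrt(33) + 7*33
F = 6*5.744563 + 231

265.4674 mm


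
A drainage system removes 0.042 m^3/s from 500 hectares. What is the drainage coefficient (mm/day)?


DC = Q * 86400 / (A * 10000) * 1000
DC = 0.042 * 86400 / (500 * 10000) * 1000
DC = 3628800.0000 / 5000000

0.7258 mm/day


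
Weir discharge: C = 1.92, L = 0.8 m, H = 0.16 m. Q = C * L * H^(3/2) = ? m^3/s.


Q = C * L * H^(3/2) = 1.92 * 0.8 * 0.16^1.5 = 1.92 * 0.8 * 0.064000

0.0983 m^3/s


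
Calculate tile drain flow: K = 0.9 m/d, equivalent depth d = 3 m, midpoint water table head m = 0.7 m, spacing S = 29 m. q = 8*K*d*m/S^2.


q = 8*K*d*m/S^2
q = 8*0.9*3*0.7/29^2
q = 15.1200 / 841

0.0180 m/d


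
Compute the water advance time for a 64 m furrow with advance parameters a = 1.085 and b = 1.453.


t = (L/a)^(1/b)
t = (64/1.085)^(1/1.453)
t = 58.986175^(1/1.453)

16.5457 min


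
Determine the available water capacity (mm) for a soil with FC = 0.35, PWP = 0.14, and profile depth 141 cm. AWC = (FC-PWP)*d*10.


AWC = (FC - PWP) * d * 10
AWC = (0.35 - 0.14) * 141 * 10
AWC = 0.2100 * 141 * 10

296.1000 mm


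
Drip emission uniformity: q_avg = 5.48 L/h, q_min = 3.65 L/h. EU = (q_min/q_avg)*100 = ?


EU = (q_min/q_avg)*100 = (3.65/5.48)*100 = 66.6058%

66.6058 %


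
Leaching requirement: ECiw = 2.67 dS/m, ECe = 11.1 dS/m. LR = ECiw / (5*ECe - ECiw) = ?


LR = ECiw / (5*ECe - ECiw)
LR = 2.67 / (5*11.1 - 2.67)
LR = 2.67 / 52.8300

0.0505


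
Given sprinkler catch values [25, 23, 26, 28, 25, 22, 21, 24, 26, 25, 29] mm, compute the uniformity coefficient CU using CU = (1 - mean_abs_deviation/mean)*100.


mean = 24.909091 mm
MAD = 1.752066 mm
CU = (1 - 1.752066/24.909091)*100

92.9662 %


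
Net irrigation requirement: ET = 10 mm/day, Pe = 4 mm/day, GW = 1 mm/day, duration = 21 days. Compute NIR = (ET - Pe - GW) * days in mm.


Daily deficit = ET - Pe - GW = 10 - 4 - 1 = 5 mm/day
NIR = 5 * 21 = 105 mm

105.0000 mm


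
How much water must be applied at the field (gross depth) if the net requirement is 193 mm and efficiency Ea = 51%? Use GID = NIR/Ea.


Ea = 51% = 0.51
GID = NIR / Ea = 193 / 0.51 = 378.4314 mm

378.4314 mm


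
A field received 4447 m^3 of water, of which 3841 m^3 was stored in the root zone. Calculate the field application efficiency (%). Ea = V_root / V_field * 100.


Ea = V_root / V_field * 100 = 3841 / 4447 * 100 = 86.3728%

86.3728 %


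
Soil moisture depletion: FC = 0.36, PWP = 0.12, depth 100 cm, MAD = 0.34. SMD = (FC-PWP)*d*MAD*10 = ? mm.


SMD = (FC - PWP) * d * MAD * 10
SMD = (0.36 - 0.12) * 100 * 0.34 * 10
SMD = 0.2400 * 100 * 0.34 * 10

81.6000 mm


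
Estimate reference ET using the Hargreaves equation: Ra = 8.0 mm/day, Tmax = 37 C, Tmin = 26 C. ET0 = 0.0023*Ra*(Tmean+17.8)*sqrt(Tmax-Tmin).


Tmean = (Tmax + Tmin)/2 = (37 + 26)/2 = 31.5
ET0 = 0.0023 * 8.0 * (31.5 + 17.8) * sqrt(37 - 26)
ET0 = 0.0023 * 8.0 * 49.3 * 3.316625

3.0086 mm/day


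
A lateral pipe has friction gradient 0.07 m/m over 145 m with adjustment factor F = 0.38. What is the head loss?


hf = J * L * F = 0.07 * 145 * 0.38 = 3.8570 m

3.8570 m


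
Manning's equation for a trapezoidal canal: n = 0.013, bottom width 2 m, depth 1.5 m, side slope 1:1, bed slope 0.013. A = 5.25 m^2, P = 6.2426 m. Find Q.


R = A/P = 5.25/6.2426 = 0.840996
Q = (1/0.013) * 5.25 * 0.840996^(2/3) * 0.013^0.5

41.0252 m^3/s


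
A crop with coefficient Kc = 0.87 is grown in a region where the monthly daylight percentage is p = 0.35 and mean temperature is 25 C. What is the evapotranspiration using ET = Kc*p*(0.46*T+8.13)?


ET = Kc * p * (0.46*T + 8.13)
ET = 0.87 * 0.35 * (0.46*25 + 8.13)
ET = 0.87 * 0.35 * 19.6300

5.9773 mm/day


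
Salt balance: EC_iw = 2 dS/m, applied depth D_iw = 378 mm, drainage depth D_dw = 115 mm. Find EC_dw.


EC_dw = EC_iw * D_iw / D_dw
EC_dw = 2 * 378 / 115
EC_dw = 756 / 115

6.5739 dS/m


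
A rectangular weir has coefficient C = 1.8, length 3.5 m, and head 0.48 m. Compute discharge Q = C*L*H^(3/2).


Q = C * L * H^(3/2) = 1.8 * 3.5 * 0.48^1.5 = 1.8 * 3.5 * 0.332554

2.0951 m^3/s


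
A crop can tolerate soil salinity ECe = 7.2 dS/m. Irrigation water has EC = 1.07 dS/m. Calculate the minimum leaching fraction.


LR = ECiw / (5*ECe - ECiw)
LR = 1.07 / (5*7.2 - 1.07)
LR = 1.07 / 34.9300

0.0306


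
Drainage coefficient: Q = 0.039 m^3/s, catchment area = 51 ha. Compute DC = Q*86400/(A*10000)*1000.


DC = Q * 86400 / (A * 10000) * 1000
DC = 0.039 * 86400 / (51 * 10000) * 1000
DC = 3369600.0000 / 510000

6.6071 mm/day


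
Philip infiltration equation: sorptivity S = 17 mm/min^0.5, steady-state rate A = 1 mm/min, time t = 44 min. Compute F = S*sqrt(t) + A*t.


F = S*sqrt(t) + A*t
F = 17*sqrt(44) + 1*44
F = 17*6.633250 + 44

156.7653 mm


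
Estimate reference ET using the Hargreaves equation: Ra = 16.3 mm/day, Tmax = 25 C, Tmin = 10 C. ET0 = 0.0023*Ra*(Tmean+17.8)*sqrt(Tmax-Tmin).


Tmean = (Tmax + Tmin)/2 = (25 + 10)/2 = 17.5
ET0 = 0.0023 * 16.3 * (17.5 + 17.8) * sqrt(25 - 10)
ET0 = 0.0023 * 16.3 * 35.3 * 3.872983

5.1255 mm/day


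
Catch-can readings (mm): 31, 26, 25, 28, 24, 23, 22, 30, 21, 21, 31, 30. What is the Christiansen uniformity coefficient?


mean = 26.000000 mm
MAD = 3.333333 mm
CU = (1 - 3.333333/26.000000)*100

87.1795 %


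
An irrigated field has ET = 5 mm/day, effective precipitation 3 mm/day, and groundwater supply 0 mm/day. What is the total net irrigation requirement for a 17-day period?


Daily deficit = ET - Pe - GW = 5 - 3 - 0 = 2 mm/day
NIR = 2 * 17 = 34 mm

34.0000 mm


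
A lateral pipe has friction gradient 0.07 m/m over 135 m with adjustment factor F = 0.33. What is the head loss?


hf = J * L * F = 0.07 * 135 * 0.33 = 3.1185 m

3.1185 m


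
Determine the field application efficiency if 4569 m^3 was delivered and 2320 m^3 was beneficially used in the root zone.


Ea = V_root / V_field * 100 = 2320 / 4569 * 100 = 50.7770%

50.7770 %


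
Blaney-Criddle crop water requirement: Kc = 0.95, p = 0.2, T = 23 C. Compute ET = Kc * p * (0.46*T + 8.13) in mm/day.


ET = Kc * p * (0.46*T + 8.13)
ET = 0.95 * 0.2 * (0.46*23 + 8.13)
ET = 0.95 * 0.2 * 18.7100

3.5549 mm/day


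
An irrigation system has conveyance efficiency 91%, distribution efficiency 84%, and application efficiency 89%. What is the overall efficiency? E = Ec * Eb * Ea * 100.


Ec = 0.91, Eb = 0.84, Ea = 0.89
E = 0.91 * 0.84 * 0.89 * 100 = 68.0316%

68.0316 %


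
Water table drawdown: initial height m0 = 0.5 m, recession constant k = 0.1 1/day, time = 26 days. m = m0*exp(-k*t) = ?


m = m0 * exp(-k*t)
m = 0.5 * exp(-0.1 * 26)
m = 0.5 * exp(-2.6000)

0.0371 m


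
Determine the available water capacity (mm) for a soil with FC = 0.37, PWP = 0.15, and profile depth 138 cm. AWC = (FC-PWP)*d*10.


AWC = (FC - PWP) * d * 10
AWC = (0.37 - 0.15) * 138 * 10
AWC = 0.2200 * 138 * 10

303.6000 mm


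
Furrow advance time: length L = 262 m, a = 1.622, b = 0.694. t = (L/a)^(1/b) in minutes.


t = (L/a)^(1/b)
t = (262/1.622)^(1/0.694)
t = 161.528977^(1/0.694)

1520.2572 min


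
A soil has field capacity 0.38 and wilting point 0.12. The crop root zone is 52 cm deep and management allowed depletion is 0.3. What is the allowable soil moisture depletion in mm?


SMD = (FC - PWP) * d * MAD * 10
SMD = (0.38 - 0.12) * 52 * 0.3 * 10
SMD = 0.2600 * 52 * 0.3 * 10

40.5600 mm


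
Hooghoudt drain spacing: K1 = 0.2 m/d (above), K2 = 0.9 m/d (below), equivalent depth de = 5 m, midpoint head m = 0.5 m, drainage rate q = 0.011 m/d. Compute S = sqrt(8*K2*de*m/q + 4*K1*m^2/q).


S^2 = 8*K2*de*m/q + 4*K1*m^2/q
S^2 = 8*0.9*5*0.5/0.011 + 4*0.2*0.5^2/0.011
S = sqrt(1654.5455)

40.6761 m


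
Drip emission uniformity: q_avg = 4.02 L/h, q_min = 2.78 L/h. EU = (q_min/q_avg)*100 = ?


EU = (q_min/q_avg)*100 = (2.78/4.02)*100 = 69.1542%

69.1542 %


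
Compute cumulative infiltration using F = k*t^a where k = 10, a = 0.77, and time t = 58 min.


F = k * t^a = 10 * 58^0.77
F = 10 * 22.794998

227.9500 mm


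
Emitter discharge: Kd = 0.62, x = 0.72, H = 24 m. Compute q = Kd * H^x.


q = Kd * H^x = 0.62 * 24^0.72 = 0.62 * 9.857167

6.1114 L/h


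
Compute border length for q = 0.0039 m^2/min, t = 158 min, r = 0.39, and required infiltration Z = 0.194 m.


L = q*t/((1+r)*Z)
L = 0.0039*158/((1+0.39)*0.194)
L = 0.6162/0.26966

2.2851 m


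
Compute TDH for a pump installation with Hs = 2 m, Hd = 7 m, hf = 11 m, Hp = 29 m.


TDH = Hs + Hd + hf + Hp = 2 + 7 + 11 + 29 = 49

49 m


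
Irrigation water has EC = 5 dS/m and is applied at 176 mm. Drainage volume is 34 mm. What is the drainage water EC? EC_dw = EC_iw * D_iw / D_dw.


EC_dw = EC_iw * D_iw / D_dw
EC_dw = 5 * 176 / 34
EC_dw = 880 / 34

25.8824 dS/m


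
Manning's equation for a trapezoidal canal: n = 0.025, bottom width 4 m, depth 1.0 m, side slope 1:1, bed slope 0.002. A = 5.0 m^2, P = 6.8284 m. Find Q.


R = A/P = 5.0/6.8284 = 0.732236
Q = (1/0.025) * 5.0 * 0.732236^(2/3) * 0.002^0.5

7.2663 m^3/s


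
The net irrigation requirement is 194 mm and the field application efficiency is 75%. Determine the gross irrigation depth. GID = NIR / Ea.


Ea = 75% = 0.75
GID = NIR / Ea = 194 / 0.75 = 258.6667 mm

258.6667 mm


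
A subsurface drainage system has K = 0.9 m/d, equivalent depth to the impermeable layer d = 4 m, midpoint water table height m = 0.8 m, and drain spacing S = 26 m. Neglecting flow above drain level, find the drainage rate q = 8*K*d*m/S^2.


q = 8*K*d*m/S^2
q = 8*0.9*4*0.8/26^2
q = 23.0400 / 676

0.0341 m/d


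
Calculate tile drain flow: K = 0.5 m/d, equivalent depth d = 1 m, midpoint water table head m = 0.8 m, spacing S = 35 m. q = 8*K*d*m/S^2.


q = 8*K*d*m/S^2
q = 8*0.5*1*0.8/35^2
q = 3.2000 / 1225

0.0026 m/d
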